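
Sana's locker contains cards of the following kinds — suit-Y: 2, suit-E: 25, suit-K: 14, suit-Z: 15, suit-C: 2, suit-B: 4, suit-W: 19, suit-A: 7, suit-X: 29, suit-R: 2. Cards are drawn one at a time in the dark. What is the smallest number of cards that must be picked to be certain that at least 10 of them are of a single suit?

63

Pigeonhole: the 10 suits are the holes; the cards drawn are the pigeons.
To avoid 10 of any one suit, the worst case takes at most 9 of each suit, or every card of a suit that has fewer than 9.
That gives 2 + 9 + 9 + 9 + 2 + 4 + 9 + 7 + 9 + 2 = 62 cards with no suit reaching 10.
The next card forces some suit to 10, so 62 + 1 = 63.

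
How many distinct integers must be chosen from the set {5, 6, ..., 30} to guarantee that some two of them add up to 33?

Two chosen integers sum to 33 exactly when both halves of some pair {x, 33−x} with 5 ≤ x ≤ 33−x ≤ 28 are chosen — 12 such pairs.
The remaining 2 elements (those with no distinct partner in range) can never complete a 33-sum, so the worst case takes all of them and one from each pair: 2 + 12 = 14.
By the pigeonhole principle, the 15th integer has to be the second member of some pair, so 14 + 1 = 15.

15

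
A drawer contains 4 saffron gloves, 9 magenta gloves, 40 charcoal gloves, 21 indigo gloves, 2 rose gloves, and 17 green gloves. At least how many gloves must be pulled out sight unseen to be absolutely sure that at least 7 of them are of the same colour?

An adversary could hand out at most 6 gloves per colour (saffron, rose run out sooner): 4 + 6 + 6 + 6 + 2 + 6 = 30 gloves and still no colour has 7.
By pigeonhole, one more glove lands in a colour already at 6, so 31 draws are enough and 30 are not.

31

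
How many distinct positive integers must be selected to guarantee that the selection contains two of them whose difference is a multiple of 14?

15

Integers whose pairwise differences are multiples of 14 are exactly those sharing a remainder mod 14. By pigeonhole, the 14 residue classes mod 14 are the pigeonholes.
With 14 integers one could put 1 in each residue class and have no class reach 2.
The 15th integer pushes some class to 2, so 14·1 + 1 = 15.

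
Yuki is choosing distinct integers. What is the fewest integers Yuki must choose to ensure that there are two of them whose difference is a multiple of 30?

31

Integers whose pairwise differences are multiples of 30 are exactly those sharing a remainder mod 30. The 30 residue classes mod 30 are the pigeonholes.
With 30 integers one could put 1 in each residue class and have no class reach 2.
The 31st integer pushes some class to 2, so 30·1 + 1 = 31.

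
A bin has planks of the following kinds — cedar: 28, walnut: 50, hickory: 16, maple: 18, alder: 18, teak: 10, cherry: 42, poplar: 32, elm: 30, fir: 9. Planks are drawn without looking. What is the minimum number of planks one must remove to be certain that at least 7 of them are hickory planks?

244

In the worst case for collecting hickory planks, every non-hickory plank comes out first.
There are 28 + 50 + 18 + 18 + 10 + 42 + 32 + 30 + 9 = 237 non-hickory planks altogether.
After those, each further plank must be hickory, so 237 + 7 = 244 draws guarantee 7 hickory planks.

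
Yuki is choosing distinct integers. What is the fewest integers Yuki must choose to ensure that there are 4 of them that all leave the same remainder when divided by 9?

28

Pigeonhole: the 9 residue classes mod 9 are the pigeonholes.
With 27 integers one could put 3 in each residue class and have no class reach 4.
The 28th integer pushes some class to 4, so 9·3 + 1 = 28.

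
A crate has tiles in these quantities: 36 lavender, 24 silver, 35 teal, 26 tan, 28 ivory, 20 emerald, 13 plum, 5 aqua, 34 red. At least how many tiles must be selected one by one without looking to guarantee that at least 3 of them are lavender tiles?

In the worst case for collecting lavender tiles, every non-lavender tile comes out first.
There are 24 + 35 + 26 + 28 + 20 + 13 + 5 + 34 = 185 non-lavender tiles altogether.
After those, each further tile must be lavender, so 185 + 3 = 188 draws guarantee 3 lavender tiles.

188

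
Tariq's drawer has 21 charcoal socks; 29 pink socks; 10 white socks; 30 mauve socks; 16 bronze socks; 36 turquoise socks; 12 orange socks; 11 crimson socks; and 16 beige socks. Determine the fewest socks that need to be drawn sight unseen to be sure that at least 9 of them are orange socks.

178

In the worst case for collecting orange socks, every non-orange sock comes out first.
There are 21 + 29 + 10 + 30 + 16 + 36 + 11 + 16 = 169 non-orange socks altogether.
After those, each further sock must be orange, so 169 + 9 = 178 draws guarantee 9 orange socks.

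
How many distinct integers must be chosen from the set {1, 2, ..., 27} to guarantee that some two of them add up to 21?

Two chosen integers sum to 21 exactly when both halves of some pair {x, 21−x} with 1 ≤ x ≤ 21−x ≤ 20 are chosen — 10 such pairs.
The remaining 7 elements (those with no distinct partner in range) can never complete a 21-sum, so the worst case takes all of them and one from each pair: 7 + 10 = 17.
The 18th integer has to be the second member of some pair, so 17 + 1 = 18.

18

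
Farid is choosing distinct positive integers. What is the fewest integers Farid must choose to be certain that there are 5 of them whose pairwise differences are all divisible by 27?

Integers whose pairwise differences are multiples of 27 are exactly those sharing a remainder mod 27. Pigeonhole: the 27 residue classes mod 27 are the pigeonholes.
With 108 integers one could put 4 in each residue class and have no class reach 5.
The 109th integer pushes some class to 5, so 27·4 + 1 = 109.

109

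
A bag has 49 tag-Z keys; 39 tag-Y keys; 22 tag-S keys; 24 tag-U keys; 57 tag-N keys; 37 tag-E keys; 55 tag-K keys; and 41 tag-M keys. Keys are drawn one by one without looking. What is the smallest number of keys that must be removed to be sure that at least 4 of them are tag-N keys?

271

In the worst case for collecting tag-N keys, every non-tag-N key comes out first.
There are 49 + 39 + 22 + 24 + 37 + 55 + 41 = 267 non-tag-N keys altogether.
After those, each further key must be tag-N, so 267 + 4 = 271 draws guarantee 4 tag-N keys.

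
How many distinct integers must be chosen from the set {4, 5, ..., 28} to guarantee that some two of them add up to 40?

18

Two chosen integers sum to 40 exactly when both halves of some pair {x, 40−x} with 12 ≤ x ≤ 40−x ≤ 28 are chosen — 8 such pairs.
The remaining 9 elements (those with no distinct partner in range) can never complete a 40-sum, so the worst case takes all of them and one from each pair: 9 + 8 = 17.
Pigeonhole: the 18th integer has to be the second member of some pair, so 17 + 1 = 18.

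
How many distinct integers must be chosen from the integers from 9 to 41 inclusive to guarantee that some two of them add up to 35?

25

Two chosen integers sum to 35 exactly when both halves of some pair {x, 35−x} with 9 ≤ x ≤ 35−x ≤ 26 are chosen — 9 such pairs.
The remaining 15 elements (those with no distinct partner in range) can never complete a 35-sum, so the worst case takes all of them and one from each pair: 15 + 9 = 24.
The 25th integer has to be the second member of some pair, so 24 + 1 = 25.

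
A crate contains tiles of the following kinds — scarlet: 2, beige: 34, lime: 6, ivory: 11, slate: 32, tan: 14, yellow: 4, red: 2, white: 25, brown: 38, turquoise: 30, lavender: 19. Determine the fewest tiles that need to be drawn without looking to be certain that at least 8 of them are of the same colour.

Put each drawn tile into a box by colour. The largest draw with every box below 8 takes min(count, 7) from each colour; colours with fewer than 7 contribute all they have.
Σ min(cᵢ, 7) = 2 + 7 + 6 + 7 + 7 + 7 + 4 + 2 + 7 + 7 + 7 + 7 = 70.
Draw number 70 + 1 = 71 must push one box to 8.

71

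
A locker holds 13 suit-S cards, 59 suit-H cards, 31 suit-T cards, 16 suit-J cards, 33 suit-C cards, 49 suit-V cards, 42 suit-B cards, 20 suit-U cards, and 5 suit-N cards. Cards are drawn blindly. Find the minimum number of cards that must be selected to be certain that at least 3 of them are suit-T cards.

In the worst case for collecting suit-T cards, every non-suit-T card comes out first.
There are 13 + 59 + 16 + 33 + 49 + 42 + 20 + 5 = 237 non-suit-T cards altogether.
After those, each further card must be suit-T, so 237 + 3 = 240 draws guarantee 3 suit-T cards.

240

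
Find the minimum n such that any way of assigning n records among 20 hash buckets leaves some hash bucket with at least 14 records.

261

With 260 records one could put exactly 13 in each of the 20 hash buckets, and no hash bucket would reach 14.
By pigeonhole, one more record must land in a hash bucket that already has 13, giving it 14.
So 20 × 13 + 1 = 261 records are required.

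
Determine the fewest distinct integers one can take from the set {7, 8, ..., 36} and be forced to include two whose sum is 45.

A set avoiding the sum 45 can contain at most one of each pair {x, 45−x}, plus the 2 elements whose complement lies outside the range.
The integers 7, …, 22 (16 of them) are such a set: any two sum to at least 7+8 = 15 and at most 21+22 = 43 < 45.
Any 17th integer completes one of the 14 pairs, so 17 choices force a sum of 45.

17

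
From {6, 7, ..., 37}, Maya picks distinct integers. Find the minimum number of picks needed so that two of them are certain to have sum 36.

21

A set avoiding the sum 36 can contain at most one of each pair {x, 36−x}, plus the 8 elements whose complement lies outside the range or equal to its own complement.
The integers 18, …, 37 (20 of them) are such a set: any two sum to at least 18+19 = 37 > 36.
Any 21st integer completes one of the 12 pairs, so 21 choices force a sum of 36.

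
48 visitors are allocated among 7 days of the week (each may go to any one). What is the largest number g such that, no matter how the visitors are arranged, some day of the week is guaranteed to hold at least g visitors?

By pigeonhole, the 7 days of the week are the holes and the 48 visitors are the pigeons.
If every day of the week held at most 6 visitors, the total would be at most 7 × 6 = 42, which is less than 48.
So some day of the week holds at least ⌈48/7⌉ = 7 visitors.

7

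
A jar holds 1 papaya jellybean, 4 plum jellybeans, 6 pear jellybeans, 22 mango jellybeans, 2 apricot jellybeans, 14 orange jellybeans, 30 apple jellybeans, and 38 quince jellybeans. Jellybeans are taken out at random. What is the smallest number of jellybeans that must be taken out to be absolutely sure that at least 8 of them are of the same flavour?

By the pigeonhole principle, put each drawn jellybean into a box by flavour. The largest draw with every box below 8 takes min(count, 7) from each flavour; flavours with fewer than 7 contribute all they have.
Σ min(cᵢ, 7) = 1 + 4 + 6 + 7 + 2 + 7 + 7 + 7 = 41.
Draw number 41 + 1 = 42 must push one box to 8.

42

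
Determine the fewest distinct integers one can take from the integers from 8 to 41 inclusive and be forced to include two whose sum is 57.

A set avoiding the sum 57 can contain at most one of each pair {x, 57−x}, plus the 8 elements whose complement lies outside the range.
The integers 8, …, 28 (21 of them) are such a set: any two sum to at least 8+9 = 17 and at most 27+28 = 55 < 57.
By pigeonhole, any 22nd integer completes one of the 13 pairs, so 22 choices force a sum of 57.

22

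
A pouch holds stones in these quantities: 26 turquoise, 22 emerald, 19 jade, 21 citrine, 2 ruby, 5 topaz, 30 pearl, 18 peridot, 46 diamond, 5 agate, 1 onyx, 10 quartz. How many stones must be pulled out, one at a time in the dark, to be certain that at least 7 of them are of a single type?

62

By pigeonhole, put each drawn stone into a box by type. The largest draw with every box below 7 takes min(count, 6) from each type; types with fewer than 6 contribute all they have.
Σ min(cᵢ, 6) = 6 + 6 + 6 + 6 + 2 + 5 + 6 + 6 + 6 + 5 + 1 + 6 = 61.
Draw number 61 + 1 = 62 must push one box to 7.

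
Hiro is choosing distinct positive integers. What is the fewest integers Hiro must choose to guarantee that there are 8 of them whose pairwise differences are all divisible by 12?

Integers whose pairwise differences are multiples of 12 are exactly those sharing a remainder mod 12. The 12 residue classes mod 12 are the pigeonholes.
With 84 integers one could put 7 in each residue class and have no class reach 8.
The 85th integer pushes some class to 8, so 12·7 + 1 = 85.

85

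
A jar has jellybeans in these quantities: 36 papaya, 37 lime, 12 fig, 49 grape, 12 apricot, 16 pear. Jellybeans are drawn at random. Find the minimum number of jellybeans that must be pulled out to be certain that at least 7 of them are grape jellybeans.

120

In the worst case for collecting grape jellybeans, every non-grape jellybean comes out first.
There are 36 + 37 + 12 + 12 + 16 = 113 non-grape jellybeans altogether.
After those, each further jellybean must be grape, so 113 + 7 = 120 draws guarantee 7 grape jellybeans.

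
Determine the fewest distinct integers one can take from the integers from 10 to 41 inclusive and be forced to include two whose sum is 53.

A set avoiding the sum 53 can contain at most one of each pair {x, 53−x}, plus the 2 elements whose complement lies outside the range.
The integers 10, …, 26 (17 of them) are such a set: any two sum to at least 10+11 = 21 and at most 25+26 = 51 < 53.
Any 18th integer completes one of the 15 pairs, so 18 choices force a sum of 53.

18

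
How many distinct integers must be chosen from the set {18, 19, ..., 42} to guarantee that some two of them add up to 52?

Group the elements by complementary pair {x, 52−x}: {18,34}, {19,33}, {20,32}, …, giving 8 two-element pairs, the single value 26 (it cannot pair with itself since the integers are distinct), and 8 integers whose partner 52−x falls outside [18,42].
By pigeonhole, treating each of those 17 groups as a pigeonhole, one can pick one integer per group — 17 integers — with no two summing to 52.
The 18th integer lands in an occupied pair, forcing a sum of 52.

18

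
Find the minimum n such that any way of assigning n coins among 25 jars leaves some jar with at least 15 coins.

351

With 350 coins one could put exactly 14 in each of the 25 jars, and no jar would reach 15.
By pigeonhole, one more coin must land in a jar that already has 14, giving it 15.
So 25 × 14 + 1 = 351 coins are required.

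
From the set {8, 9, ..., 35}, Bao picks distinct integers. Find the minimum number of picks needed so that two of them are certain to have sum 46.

Two chosen integers sum to 46 exactly when both halves of some pair {x, 46−x} with 11 ≤ x ≤ 46−x ≤ 35 are chosen — 12 such pairs.
The remaining 4 elements (those with no distinct partner in range) can never complete a 46-sum, so the worst case takes all of them and one from each pair: 4 + 12 = 16.
By the pigeonhole principle, the 17th integer has to be the second member of some pair, so 16 + 1 = 17.

17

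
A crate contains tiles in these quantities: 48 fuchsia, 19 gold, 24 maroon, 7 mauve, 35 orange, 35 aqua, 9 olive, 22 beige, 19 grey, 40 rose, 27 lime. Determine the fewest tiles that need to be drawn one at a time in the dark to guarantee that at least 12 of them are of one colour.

An adversary could hand out at most 11 tiles per colour (mauve, olive run out sooner): 11 + 11 + 11 + 7 + 11 + 11 + 9 + 11 + 11 + 11 + 11 = 115 tiles and still no colour has 12.
Pigeonhole: one more tile lands in a colour already at 11, so 116 draws are enough and 115 are not.

116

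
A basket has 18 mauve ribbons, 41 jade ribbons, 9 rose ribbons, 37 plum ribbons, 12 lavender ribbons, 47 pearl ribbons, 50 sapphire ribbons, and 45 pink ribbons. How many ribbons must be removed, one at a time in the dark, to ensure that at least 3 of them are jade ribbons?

221

In the worst case for collecting jade ribbons, every non-jade ribbon comes out first.
There are 18 + 9 + 37 + 12 + 47 + 50 + 45 = 218 non-jade ribbons altogether.
After those, each further ribbon must be jade, so 218 + 3 = 221 draws guarantee 3 jade ribbons.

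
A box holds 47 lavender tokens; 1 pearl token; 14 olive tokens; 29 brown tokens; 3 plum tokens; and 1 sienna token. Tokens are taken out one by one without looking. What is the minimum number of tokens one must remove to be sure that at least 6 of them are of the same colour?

21

Put each drawn token into a box by colour. The largest draw with every box below 6 takes min(count, 5) from each colour; colours with fewer than 5 contribute all they have.
Σ min(cᵢ, 5) = 5 + 1 + 5 + 5 + 3 + 1 = 20.
Draw number 20 + 1 = 21 must push one box to 6.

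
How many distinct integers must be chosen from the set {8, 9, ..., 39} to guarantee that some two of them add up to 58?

Group the elements by complementary pair {x, 58−x}: {19,39}, {20,38}, {21,37}, …, giving 10 two-element pairs, the single value 29 (it cannot pair with itself since the integers are distinct), and 11 integers whose partner 58−x falls outside [8,39].
By the pigeonhole principle, treating each of those 22 groups as a pigeonhole, one can pick one integer per group — 22 integers — with no two summing to 58.
The 23rd integer lands in an occupied pair, forcing a sum of 58.

23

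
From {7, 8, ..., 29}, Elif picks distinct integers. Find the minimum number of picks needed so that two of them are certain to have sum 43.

16

Group the elements by complementary pair {x, 43−x}: {14,29}, {15,28}, {16,27}, …, giving 8 two-element pairs and 7 integers whose partner 43−x falls outside [7,29].
By pigeonhole, treating each of those 15 groups as a pigeonhole, one can pick one integer per group — 15 integers — with no two summing to 43.
The 16th integer lands in an occupied pair, forcing a sum of 43.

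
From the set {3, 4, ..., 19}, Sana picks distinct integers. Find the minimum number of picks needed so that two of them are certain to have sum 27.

12

Group the elements by complementary pair {x, 27−x}: {8,19}, {9,18}, {10,17}, …, giving 6 two-element pairs and 5 integers whose partner 27−x falls outside [3,19].
By the pigeonhole principle, treating each of those 11 groups as a pigeonhole, one can pick one integer per group — 11 integers — with no two summing to 27.
The 12th integer lands in an occupied pair, forcing a sum of 27.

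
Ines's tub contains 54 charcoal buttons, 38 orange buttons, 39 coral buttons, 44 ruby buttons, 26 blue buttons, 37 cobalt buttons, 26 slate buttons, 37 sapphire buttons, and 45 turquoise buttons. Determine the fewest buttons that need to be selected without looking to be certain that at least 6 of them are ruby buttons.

In the worst case for collecting ruby buttons, every non-ruby button comes out first.
There are 54 + 38 + 39 + 26 + 37 + 26 + 37 + 45 = 302 non-ruby buttons altogether.
After those, each further button must be ruby, so 302 + 6 = 308 draws guarantee 6 ruby buttons.

308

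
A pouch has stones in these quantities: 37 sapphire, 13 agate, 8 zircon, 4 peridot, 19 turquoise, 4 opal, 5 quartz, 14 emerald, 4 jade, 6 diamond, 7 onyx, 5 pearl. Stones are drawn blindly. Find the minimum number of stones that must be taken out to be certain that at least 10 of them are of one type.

By the pigeonhole principle, the 12 types are the holes; the stones drawn are the pigeons.
To avoid 10 of any one type, the worst case takes at most 9 of each type, or every stone of a type that has fewer than 9.
That gives 9 + 9 + 8 + 4 + 9 + 4 + 5 + 9 + 4 + 6 + 7 + 5 = 79 stones with no type reaching 10.
The next stone forces some type to 10, so 79 + 1 = 80.

80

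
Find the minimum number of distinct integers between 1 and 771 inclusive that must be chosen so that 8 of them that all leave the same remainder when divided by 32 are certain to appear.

225

Pigeonhole: the 32 residue classes mod 32 are the pigeonholes.
With 224 integers one could put 7 in each residue class and have no class reach 8.
The 225th integer pushes some class to 8, so 32·7 + 1 = 225.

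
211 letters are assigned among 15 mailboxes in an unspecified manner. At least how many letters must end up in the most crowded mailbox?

15

The 15 mailboxes are the holes and the 211 letters are the pigeons.
If every mailbox held at most 14 letters, the total would be at most 15 × 14 = 210, which is less than 211.
So some mailbox holds at least ⌈211/15⌉ = 15 letters.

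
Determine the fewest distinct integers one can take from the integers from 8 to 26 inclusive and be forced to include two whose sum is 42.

15

Two chosen integers sum to 42 exactly when both halves of some pair {x, 42−x} with 16 ≤ x ≤ 42−x ≤ 26 are chosen — 5 such pairs.
The remaining 9 elements (those with no distinct partner in range) can never complete a 42-sum, so the worst case takes all of them and one from each pair: 9 + 5 = 14.
Pigeonhole: the 15th integer has to be the second member of some pair, so 14 + 1 = 15.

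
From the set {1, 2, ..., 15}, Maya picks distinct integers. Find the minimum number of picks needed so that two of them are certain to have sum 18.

10

A set avoiding the sum 18 can contain at most one of each pair {x, 18−x}, plus the 3 elements whose complement lies outside the range or equal to its own complement.
The integers 1, …, 9 (9 of them) are such a set: any two sum to at least 1+2 = 3 and at most 8+9 = 17 < 18.
By pigeonhole, any 10th integer completes one of the 6 pairs, so 10 choices force a sum of 18.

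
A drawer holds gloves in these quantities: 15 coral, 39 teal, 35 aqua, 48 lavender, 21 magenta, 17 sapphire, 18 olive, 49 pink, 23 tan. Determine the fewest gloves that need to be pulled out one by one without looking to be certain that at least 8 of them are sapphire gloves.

In the worst case for collecting sapphire gloves, every non-sapphire glove comes out first.
There are 15 + 39 + 35 + 48 + 21 + 18 + 49 + 23 = 248 non-sapphire gloves altogether.
After those, each further glove must be sapphire, so 248 + 8 = 256 draws guarantee 8 sapphire gloves.

256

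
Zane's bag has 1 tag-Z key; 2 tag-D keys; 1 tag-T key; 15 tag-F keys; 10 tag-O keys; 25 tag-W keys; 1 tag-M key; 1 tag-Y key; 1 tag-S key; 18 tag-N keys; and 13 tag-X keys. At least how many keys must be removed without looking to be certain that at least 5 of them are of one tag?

28

Put each drawn key into a box by tag. The largest draw with every box below 5 takes min(count, 4) from each tag; tags with fewer than 4 contribute all they have.
Σ min(cᵢ, 4) = 1 + 2 + 1 + 4 + 4 + 4 + 1 + 1 + 1 + 4 + 4 = 27.
Draw number 27 + 1 = 28 must push one box to 5.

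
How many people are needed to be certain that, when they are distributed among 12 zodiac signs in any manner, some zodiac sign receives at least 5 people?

49

With 48 people one could put exactly 4 in each of the 12 zodiac signs, and no zodiac sign would reach 5.
One more person must land in a zodiac sign that already has 4, giving it 5.
So 12 × 4 + 1 = 49 people are required.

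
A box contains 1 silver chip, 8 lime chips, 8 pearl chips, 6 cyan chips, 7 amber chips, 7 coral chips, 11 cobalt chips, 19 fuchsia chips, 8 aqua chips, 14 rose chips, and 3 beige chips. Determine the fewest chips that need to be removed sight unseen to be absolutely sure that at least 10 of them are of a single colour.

76

By the pigeonhole principle, the 11 colours are the holes; the chips drawn are the pigeons.
To avoid 10 of any one colour, the worst case takes at most 9 of each colour, or every chip of a colour that has fewer than 9.
That gives 1 + 8 + 8 + 6 + 7 + 7 + 9 + 9 + 8 + 9 + 3 = 75 chips with no colour reaching 10.
The next chip forces some colour to 10, so 75 + 1 = 76.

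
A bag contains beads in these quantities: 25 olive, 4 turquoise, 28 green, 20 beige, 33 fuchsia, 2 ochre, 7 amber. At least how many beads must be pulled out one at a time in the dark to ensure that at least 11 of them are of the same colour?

The 7 colours are the holes; the beads drawn are the pigeons.
To avoid 11 of any one colour, the worst case takes at most 10 of each colour, or every bead of a colour that has fewer than 10.
That gives 10 + 4 + 10 + 10 + 10 + 2 + 7 = 53 beads with no colour reaching 11.
The next bead forces some colour to 11, so 53 + 1 = 54.

54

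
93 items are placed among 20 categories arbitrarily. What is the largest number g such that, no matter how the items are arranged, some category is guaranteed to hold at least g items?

5

The 20 categories are the holes and the 93 items are the pigeons.
If every category held at most 4 items, the total would be at most 20 × 4 = 80, which is less than 93.
So some category holds at least ⌈93/20⌉ = 5 items.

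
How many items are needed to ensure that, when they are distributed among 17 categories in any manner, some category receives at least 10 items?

With 153 items one could put exactly 9 in each of the 17 categories, and no category would reach 10.
Pigeonhole: one more item must land in a category that already has 9, giving it 10.
So 17 × 9 + 1 = 154 items are required.

154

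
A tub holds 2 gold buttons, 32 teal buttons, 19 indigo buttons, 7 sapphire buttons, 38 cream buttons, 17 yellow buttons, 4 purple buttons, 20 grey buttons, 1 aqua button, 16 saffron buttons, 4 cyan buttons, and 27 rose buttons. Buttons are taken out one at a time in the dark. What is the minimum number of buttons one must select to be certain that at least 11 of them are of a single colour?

89

The 12 colours are the holes; the buttons drawn are the pigeons.
To avoid 11 of any one colour, the worst case takes at most 10 of each colour, or every button of a colour that has fewer than 10.
That gives 2 + 10 + 10 + 7 + 10 + 10 + 4 + 10 + 1 + 10 + 4 + 10 = 88 buttons with no colour reaching 11.
The next button forces some colour to 11, so 88 + 1 = 89.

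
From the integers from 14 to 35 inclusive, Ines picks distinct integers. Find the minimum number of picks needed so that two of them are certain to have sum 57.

Group the elements by complementary pair {x, 57−x}: {22,35}, {23,34}, {24,33}, …, giving 7 two-element pairs and 8 integers whose partner 57−x falls outside [14,35].
Treating each of those 15 groups as a pigeonhole, one can pick one integer per group — 15 integers — with no two summing to 57.
The 16th integer lands in an occupied pair, forcing a sum of 57.

16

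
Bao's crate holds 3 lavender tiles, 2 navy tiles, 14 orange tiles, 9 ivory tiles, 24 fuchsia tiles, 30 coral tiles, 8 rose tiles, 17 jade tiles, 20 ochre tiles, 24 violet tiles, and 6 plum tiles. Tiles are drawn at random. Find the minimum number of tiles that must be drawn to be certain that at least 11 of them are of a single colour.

89

An adversary could hand out at most 10 tiles per colour (5 colours run out sooner): 3 + 2 + 10 + 9 + 10 + 10 + 8 + 10 + 10 + 10 + 6 = 88 tiles and still no colour has 11.
Pigeonhole: one more tile lands in a colour already at 10, so 89 draws are enough and 88 are not.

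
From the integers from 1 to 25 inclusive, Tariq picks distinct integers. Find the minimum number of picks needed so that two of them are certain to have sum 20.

17

Group the elements by complementary pair {x, 20−x}: {1,19}, {2,18}, {3,17}, …, giving 9 two-element pairs, the single value 10 (it cannot pair with itself since the integers are distinct), and 6 integers whose partner 20−x falls outside [1,25].
Treating each of those 16 groups as a pigeonhole, one can pick one integer per group — 16 integers — with no two summing to 20.
The 17th integer lands in an occupied pair, forcing a sum of 20.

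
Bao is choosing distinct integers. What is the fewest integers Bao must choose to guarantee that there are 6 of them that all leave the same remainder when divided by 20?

By the pigeonhole principle, the 20 residue classes mod 20 are the pigeonholes.
With 100 integers one could put 5 in each residue class and have no class reach 6.
The 101st integer pushes some class to 6, so 20·5 + 1 = 101.

101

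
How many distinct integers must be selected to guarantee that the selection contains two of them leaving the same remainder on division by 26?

27

By pigeonhole, the 26 residue classes mod 26 are the pigeonholes.
With 26 integers one could put 1 in each residue class and have no class reach 2.
The 27th integer pushes some class to 2, so 26·1 + 1 = 27.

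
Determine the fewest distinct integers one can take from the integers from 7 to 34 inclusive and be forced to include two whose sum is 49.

19

Group the elements by complementary pair {x, 49−x}: {15,34}, {16,33}, {17,32}, …, giving 10 two-element pairs and 8 integers whose partner 49−x falls outside [7,34].
Treating each of those 18 groups as a pigeonhole, one can pick one integer per group — 18 integers — with no two summing to 49.
The 19th integer lands in an occupied pair, forcing a sum of 49.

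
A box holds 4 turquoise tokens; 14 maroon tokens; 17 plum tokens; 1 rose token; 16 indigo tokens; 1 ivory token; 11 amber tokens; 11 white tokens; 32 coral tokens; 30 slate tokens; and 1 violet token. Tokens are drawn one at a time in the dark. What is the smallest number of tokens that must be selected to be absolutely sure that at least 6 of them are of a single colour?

43

By pigeonhole, the 11 colours are the holes; the tokens drawn are the pigeons.
To avoid 6 of any one colour, the worst case takes at most 5 of each colour, or every token of a colour that has fewer than 5.
That gives 4 + 5 + 5 + 1 + 5 + 1 + 5 + 5 + 5 + 5 + 1 = 42 tokens with no colour reaching 6.
The next token forces some colour to 6, so 42 + 1 = 43.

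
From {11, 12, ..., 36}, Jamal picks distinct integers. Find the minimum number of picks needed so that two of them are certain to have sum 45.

A set avoiding the sum 45 can contain at most one of each pair {x, 45−x}, plus the 2 elements whose complement lies outside the range.
The integers 23, …, 36 (14 of them) are such a set: any two sum to at least 23+24 = 47 > 45.
By pigeonhole, any 15th integer completes one of the 12 pairs, so 15 choices force a sum of 45.

15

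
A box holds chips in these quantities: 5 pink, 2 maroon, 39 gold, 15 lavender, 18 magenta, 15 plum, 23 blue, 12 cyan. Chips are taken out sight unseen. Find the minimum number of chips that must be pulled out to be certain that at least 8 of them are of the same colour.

An adversary could hand out at most 7 chips per colour (pink, maroon run out sooner): 5 + 2 + 7 + 7 + 7 + 7 + 7 + 7 = 49 chips and still no colour has 8.
One more chip lands in a colour already at 7, so 50 draws are enough and 49 are not.

50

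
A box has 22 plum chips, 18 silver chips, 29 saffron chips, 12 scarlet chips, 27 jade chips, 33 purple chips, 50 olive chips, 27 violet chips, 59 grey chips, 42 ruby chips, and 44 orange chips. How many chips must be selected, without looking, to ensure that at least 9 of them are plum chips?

350

In the worst case for collecting plum chips, every non-plum chip comes out first.
There are 18 + 29 + 12 + 27 + 33 + 50 + 27 + 59 + 42 + 44 = 341 non-plum chips altogether.
After those, each further chip must be plum, so 341 + 9 = 350 draws guarantee 9 plum chips.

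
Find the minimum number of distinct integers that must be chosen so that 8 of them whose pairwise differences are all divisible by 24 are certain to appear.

169

Integers whose pairwise differences are multiples of 24 are exactly those sharing a remainder mod 24. By pigeonhole, the 24 residue classes mod 24 are the pigeonholes.
With 168 integers one could put 7 in each residue class and have no class reach 8.
The 169th integer pushes some class to 8, so 24·7 + 1 = 169.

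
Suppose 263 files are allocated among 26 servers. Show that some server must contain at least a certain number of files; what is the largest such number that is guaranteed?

By the pigeonhole principle, the 26 servers are the holes and the 263 files are the pigeons.
If every server held at most 10 files, the total would be at most 26 × 10 = 260, which is less than 263.
So some server holds at least ⌈263/26⌉ = 11 files.

11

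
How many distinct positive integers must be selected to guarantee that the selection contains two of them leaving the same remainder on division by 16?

17

The 16 residue classes mod 16 are the pigeonholes.
With 16 integers one could put 1 in each residue class and have no class reach 2.
The 17th integer pushes some class to 2, so 16·1 + 1 = 17.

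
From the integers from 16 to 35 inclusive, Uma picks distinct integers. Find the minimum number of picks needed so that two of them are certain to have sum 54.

Group the elements by complementary pair {x, 54−x}: {19,35}, {20,34}, {21,33}, …, giving 8 two-element pairs, the single value 27 (it cannot pair with itself since the integers are distinct), and 3 integers whose partner 54−x falls outside [16,35].
Treating each of those 12 groups as a pigeonhole, one can pick one integer per group — 12 integers — with no two summing to 54.
The 13th integer lands in an occupied pair, forcing a sum of 54.

13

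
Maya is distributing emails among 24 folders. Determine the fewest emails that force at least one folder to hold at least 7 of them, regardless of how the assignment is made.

With 144 emails one could put exactly 6 in each of the 24 folders, and no folder would reach 7.
By the pigeonhole principle, one more email must land in a folder that already has 6, giving it 7.
So 24 × 6 + 1 = 145 emails are required.

145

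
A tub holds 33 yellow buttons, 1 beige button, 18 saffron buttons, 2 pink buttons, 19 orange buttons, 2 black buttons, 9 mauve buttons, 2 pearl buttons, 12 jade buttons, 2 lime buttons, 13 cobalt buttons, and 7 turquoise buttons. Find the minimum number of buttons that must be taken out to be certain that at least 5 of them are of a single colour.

38

By the pigeonhole principle, the 12 colours are the holes; the buttons drawn are the pigeons.
To avoid 5 of any one colour, the worst case takes at most 4 of each colour, or every button of a colour that has fewer than 4.
That gives 4 + 1 + 4 + 2 + 4 + 2 + 4 + 2 + 4 + 2 + 4 + 4 = 37 buttons with no colour reaching 5.
The next button forces some colour to 5, so 37 + 1 = 38.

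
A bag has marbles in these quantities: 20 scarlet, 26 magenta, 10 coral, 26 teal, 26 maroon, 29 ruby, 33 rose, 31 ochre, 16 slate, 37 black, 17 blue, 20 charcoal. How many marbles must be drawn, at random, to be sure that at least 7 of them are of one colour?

73

By pigeonhole, put each drawn marble into a box by colour. The largest draw with every box below 7 takes min(count, 6) from each colour.
Σ min(cᵢ, 6) = 6 + 6 + 6 + 6 + 6 + 6 + 6 + 6 + 6 + 6 + 6 + 6 = 72.
Draw number 72 + 1 = 73 must push one box to 7.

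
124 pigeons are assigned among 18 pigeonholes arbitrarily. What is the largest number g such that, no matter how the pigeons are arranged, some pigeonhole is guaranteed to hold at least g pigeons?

The 18 pigeonholes are the holes and the 124 pigeons are the pigeons.
If every pigeonhole held at most 6 pigeons, the total would be at most 18 × 6 = 108, which is less than 124.
So some pigeonhole holds at least ⌈124/18⌉ = 7 pigeons.

7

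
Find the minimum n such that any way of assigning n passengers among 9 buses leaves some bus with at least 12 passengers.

100

With 99 passengers one could put exactly 11 in each of the 9 buses, and no bus would reach 12.
One more passenger must land in a bus that already has 11, giving it 12.
So 9 × 11 + 1 = 100 passengers are required.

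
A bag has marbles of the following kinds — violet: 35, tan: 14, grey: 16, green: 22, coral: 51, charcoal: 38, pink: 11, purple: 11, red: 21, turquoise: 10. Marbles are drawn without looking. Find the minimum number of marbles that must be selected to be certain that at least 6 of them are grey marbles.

In the worst case for collecting grey marbles, every non-grey marble comes out first.
There are 35 + 14 + 22 + 51 + 38 + 11 + 11 + 21 + 10 = 213 non-grey marbles altogether.
After those, each further marble must be grey, so 213 + 6 = 219 draws guarantee 6 grey marbles.

219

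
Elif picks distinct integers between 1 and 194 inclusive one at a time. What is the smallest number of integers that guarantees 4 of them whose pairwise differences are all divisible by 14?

Integers whose pairwise differences are multiples of 14 are exactly those sharing a remainder mod 14. The 14 residue classes mod 14 are the pigeonholes.
With 42 integers one could put 3 in each residue class and have no class reach 4.
The 43rd integer pushes some class to 4, so 14·3 + 1 = 43.

43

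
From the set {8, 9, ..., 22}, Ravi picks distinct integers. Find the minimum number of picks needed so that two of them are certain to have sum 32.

10

Group the elements by complementary pair {x, 32−x}: {10,22}, {11,21}, {12,20}, …, giving 6 two-element pairs, the single value 16 (it cannot pair with itself since the integers are distinct), and 2 integers whose partner 32−x falls outside [8,22].
By pigeonhole, treating each of those 9 groups as a pigeonhole, one can pick one integer per group — 9 integers — with no two summing to 32.
The 10th integer lands in an occupied pair, forcing a sum of 32.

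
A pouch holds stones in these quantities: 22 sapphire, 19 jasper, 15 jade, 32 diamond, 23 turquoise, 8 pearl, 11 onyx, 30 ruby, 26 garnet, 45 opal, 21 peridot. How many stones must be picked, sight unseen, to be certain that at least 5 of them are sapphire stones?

In the worst case for collecting sapphire stones, every non-sapphire stone comes out first.
There are 19 + 15 + 32 + 23 + 8 + 11 + 30 + 26 + 45 + 21 = 230 non-sapphire stones altogether.
After those, each further stone must be sapphire, so 230 + 5 = 235 draws guarantee 5 sapphire stones.

235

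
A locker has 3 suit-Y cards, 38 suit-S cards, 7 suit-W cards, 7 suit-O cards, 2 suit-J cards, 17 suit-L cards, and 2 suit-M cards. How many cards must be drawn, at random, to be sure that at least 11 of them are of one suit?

42

Pigeonhole: put each drawn card into a box by suit. The largest draw with every box below 11 takes min(count, 10) from each suit; suits with fewer than 10 contribute all they have.
Σ min(cᵢ, 10) = 3 + 10 + 7 + 7 + 2 + 10 + 2 = 41.
Draw number 41 + 1 = 42 must push one box to 11.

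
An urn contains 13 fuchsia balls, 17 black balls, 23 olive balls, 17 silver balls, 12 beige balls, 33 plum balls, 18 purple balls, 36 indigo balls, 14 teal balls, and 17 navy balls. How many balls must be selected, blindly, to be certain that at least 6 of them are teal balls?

192

In the worst case for collecting teal balls, every non-teal ball comes out first.
There are 13 + 17 + 23 + 17 + 12 + 33 + 18 + 36 + 17 = 186 non-teal balls altogether.
After those, each further ball must be teal, so 186 + 6 = 192 draws guarantee 6 teal balls.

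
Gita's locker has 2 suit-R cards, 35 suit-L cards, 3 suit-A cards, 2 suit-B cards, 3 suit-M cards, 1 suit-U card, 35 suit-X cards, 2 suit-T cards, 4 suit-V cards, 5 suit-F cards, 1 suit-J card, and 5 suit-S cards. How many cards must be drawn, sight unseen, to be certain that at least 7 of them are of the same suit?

An adversary could hand out at most 6 cards per suit (10 suits run out sooner): 2 + 6 + 3 + 2 + 3 + 1 + 6 + 2 + 4 + 5 + 1 + 5 = 40 cards and still no suit has 7.
By pigeonhole, one more card lands in a suit already at 6, so 41 draws are enough and 40 are not.

41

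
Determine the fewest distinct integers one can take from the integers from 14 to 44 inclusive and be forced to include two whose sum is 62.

19

A set avoiding the sum 62 can contain at most one of each pair {x, 62−x}, plus the 5 elements whose complement lies outside the range or equal to its own complement.
The integers 14, …, 31 (18 of them) are such a set: any two sum to at least 14+15 = 29 and at most 30+31 = 61 < 62.
By pigeonhole, any 19th integer completes one of the 13 pairs, so 19 choices force a sum of 62.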